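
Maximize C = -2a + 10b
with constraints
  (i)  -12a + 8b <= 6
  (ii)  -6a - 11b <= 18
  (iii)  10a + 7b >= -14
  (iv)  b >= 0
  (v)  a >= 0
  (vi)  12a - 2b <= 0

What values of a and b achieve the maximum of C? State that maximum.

Feasible corners and C = -2a + 10b:
  (0, 3/4) → C = 15/2
  (1/6, 1) → C = 29/3
  (0, 0) → C = 0

a = 1/6, b = 1, maximum C = 29/3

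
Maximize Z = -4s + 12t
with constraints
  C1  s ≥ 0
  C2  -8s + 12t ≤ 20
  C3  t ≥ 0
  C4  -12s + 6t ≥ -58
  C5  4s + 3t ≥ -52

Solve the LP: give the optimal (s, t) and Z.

The optimum lies where -8s + 12t = 20 and -12s + 6t = -58.
Solving simultaneously gives s = 17/2, t = 22/3.

s = 17/2, t = 22/3, maximum Z = 54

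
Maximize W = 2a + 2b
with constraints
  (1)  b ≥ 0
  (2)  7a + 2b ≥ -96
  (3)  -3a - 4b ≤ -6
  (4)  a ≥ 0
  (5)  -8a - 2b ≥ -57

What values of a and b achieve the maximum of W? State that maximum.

Extreme points and W = 2a + 2b:
  (2, 0) → W = 4
  (57/8, 0) → W = 57/4
  (0, 3/2) → W = 3
  (0, 57/2) → W = 57

a = 0, b = 57/2, maximum W = 57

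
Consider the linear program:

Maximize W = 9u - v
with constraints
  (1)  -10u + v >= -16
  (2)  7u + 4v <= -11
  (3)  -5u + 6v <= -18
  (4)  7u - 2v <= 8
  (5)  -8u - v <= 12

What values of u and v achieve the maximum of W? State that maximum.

Corner points and W = 9u - v:
  (3/31, -181/62) → W = 235/62
  (5/21, -19/6) → W = 223/42
  (-54/53, -204/53) → W = -282/53
  (-16/23, -148/23) → W = 4/23

The optimum lies where 7u + 4v = -11 and 7u - 2v = 8.
Solving simultaneously gives u = 5/21, v = -19/6.

u = 5/21, v = -19/6, maximum W = 223/42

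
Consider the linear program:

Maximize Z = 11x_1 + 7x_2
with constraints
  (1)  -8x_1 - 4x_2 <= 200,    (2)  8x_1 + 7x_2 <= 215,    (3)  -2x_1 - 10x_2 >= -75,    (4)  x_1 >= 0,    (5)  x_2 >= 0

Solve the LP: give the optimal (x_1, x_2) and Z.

Vertices and Z = 11x_1 + 7x_2:
  (1625/66, 85/33) → Z = 6355/22
  (215/8, 0) → Z = 2365/8
  (0, 15/2) → Z = 105/2
  (0, 0) → Z = 0

x_1 = 215/8, x_2 = 0, maximum Z = 2365/8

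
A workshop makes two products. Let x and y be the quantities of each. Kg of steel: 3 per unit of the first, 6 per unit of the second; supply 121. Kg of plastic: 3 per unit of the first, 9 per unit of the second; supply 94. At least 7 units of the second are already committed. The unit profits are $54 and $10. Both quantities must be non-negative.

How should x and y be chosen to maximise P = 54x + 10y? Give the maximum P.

Vertices and P = 54x + 10y:
  (0, 94/9) → P = 940/9
  (0, 7) → P = 70
  (31/3, 7) → P = 628

The binding constraints are 3x + 9y = 94 and y = 7.
Solving simultaneously gives x = 31/3, y = 7.

x = 31/3, y = 7, maximum P = 628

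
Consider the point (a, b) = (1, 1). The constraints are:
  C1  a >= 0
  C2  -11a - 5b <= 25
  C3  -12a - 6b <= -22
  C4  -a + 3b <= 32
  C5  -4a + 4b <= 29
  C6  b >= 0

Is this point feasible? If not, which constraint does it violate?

not feasible — violates C3

Constraint C3: -12a - 6b = -18, which is not ≤ -22. All other constraints are satisfied.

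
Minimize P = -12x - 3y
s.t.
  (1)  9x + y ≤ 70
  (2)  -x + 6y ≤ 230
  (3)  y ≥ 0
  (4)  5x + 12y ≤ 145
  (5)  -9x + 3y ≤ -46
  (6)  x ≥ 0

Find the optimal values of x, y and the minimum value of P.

x = 64/9, y = 6, minimum P = -310/3

Vertices and P = -12x - 3y:
  (70/9, 0) → P = -280/3
  (64/9, 6) → P = -310/3
  (46/9, 0) → P = -184/3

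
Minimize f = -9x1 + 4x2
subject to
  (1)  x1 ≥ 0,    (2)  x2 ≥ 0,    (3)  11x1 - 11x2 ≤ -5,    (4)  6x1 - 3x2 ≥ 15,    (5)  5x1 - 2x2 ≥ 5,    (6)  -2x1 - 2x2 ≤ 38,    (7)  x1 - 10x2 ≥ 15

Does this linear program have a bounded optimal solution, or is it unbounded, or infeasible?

The boundaries x2 = 0 and x1 - 10x2 = 15 meet at (15, 0), but that point violates 11x1 - 11x2 ≤ -5. Every candidate vertex is excluded by some other constraint, so the feasible region is empty.

infeasible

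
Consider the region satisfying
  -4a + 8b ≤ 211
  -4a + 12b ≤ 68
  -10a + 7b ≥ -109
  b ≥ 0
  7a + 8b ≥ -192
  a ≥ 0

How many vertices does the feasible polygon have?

Intersecting each pair of boundary lines and keeping only the points that satisfy every inequality leaves:
  (446/23, 279/23)
  (0, 17/3)
  (109/10, 0)
  (0, 0)

4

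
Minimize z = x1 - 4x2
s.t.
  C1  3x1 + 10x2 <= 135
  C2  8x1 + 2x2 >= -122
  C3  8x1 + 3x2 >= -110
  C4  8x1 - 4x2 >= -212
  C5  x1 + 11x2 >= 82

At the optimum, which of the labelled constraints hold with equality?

Extreme points and z = x1 - 4x2:
  (-395/23, 429/23) → z = -2111/23
  (665/23, 111/23) → z = 221/23
  (-73/4, 12) → z = -265/4
  (-19, 15) → z = -79
  (-1456/85, 766/85) → z = -904/17

The minimum is at (-395/23, 429/23). Substituting into each constraint, equality holds for C1 and C4; the remaining constraints have slack.

C1 and C4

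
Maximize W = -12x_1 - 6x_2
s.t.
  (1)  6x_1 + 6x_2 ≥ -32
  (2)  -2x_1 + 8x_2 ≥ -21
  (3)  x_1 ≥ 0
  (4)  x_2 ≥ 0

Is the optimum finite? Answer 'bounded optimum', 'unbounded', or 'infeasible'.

bounded optimum

Vertices and W = -12x_1 - 6x_2:
  (21/2, 0) → W = -126
  (0, 0) → W = 0
The feasible region has finitely many vertices and no improving ray; the maximum is 0 at (0, 0).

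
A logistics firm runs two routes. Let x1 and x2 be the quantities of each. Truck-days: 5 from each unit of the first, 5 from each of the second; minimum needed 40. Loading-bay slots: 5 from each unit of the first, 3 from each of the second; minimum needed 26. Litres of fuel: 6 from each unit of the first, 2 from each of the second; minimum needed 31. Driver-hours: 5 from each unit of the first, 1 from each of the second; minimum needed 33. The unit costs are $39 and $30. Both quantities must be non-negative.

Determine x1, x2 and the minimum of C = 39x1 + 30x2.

Vertices and C = 39x1 + 30x2:
  (0, 33) → C = 990
  (8, 0) → C = 312
  (25/4, 7/4) → C = 1185/4
The feasible region is unbounded (it extends along (0, 1), (1, 0)), but C strictly increases along every unbounded feasible direction, so there is no improving ray and the minimum is attained at a vertex.

At the optimal vertex, 5x1 + 5x2 = 40 and 5x1 + x2 = 33.
Solving simultaneously gives x1 = 25/4, x2 = 7/4.

x1 = 25/4, x2 = 7/4, minimum C = 1185/4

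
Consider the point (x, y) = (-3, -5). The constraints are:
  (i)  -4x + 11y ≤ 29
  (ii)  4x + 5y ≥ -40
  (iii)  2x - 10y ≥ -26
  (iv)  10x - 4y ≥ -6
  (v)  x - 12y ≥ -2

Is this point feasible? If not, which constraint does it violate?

Constraint (iv): 10x - 4y = -10, which is not ≥ -6. All other constraints are satisfied.

not feasible — violates (iv)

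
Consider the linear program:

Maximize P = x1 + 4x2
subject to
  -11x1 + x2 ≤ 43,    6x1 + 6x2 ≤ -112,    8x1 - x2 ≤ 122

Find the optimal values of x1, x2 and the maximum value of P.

x1 = -185/36, x2 = -487/36, maximum P = -237/4

Corner points and P = x1 + 4x2:
  (-185/36, -487/36) → P = -237/4
  (-55, -562) → P = -2303
  (310/27, -814/27) → P = -982/9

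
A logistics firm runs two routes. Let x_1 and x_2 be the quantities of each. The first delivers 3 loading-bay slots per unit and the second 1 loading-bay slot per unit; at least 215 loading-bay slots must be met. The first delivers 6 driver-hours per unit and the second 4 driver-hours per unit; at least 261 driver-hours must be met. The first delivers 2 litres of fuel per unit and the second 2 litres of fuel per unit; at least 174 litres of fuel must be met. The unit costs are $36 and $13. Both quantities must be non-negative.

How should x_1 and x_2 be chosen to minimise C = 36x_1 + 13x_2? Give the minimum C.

Feasible corners and C = 36x_1 + 13x_2:
  (0, 215) → C = 2795
  (87, 0) → C = 3132
  (64, 23) → C = 2603
The feasible region is unbounded (it extends along (0, 1), (1, 0)), but C strictly increases along every unbounded feasible direction, so there is no improving ray and the minimum is attained at a vertex.

At the optimal vertex, 3x_1 + x_2 = 215 and 2x_1 + 2x_2 = 174.
Solving simultaneously gives x_1 = 64, x_2 = 23.

x_1 = 64, x_2 = 23, minimum C = 2603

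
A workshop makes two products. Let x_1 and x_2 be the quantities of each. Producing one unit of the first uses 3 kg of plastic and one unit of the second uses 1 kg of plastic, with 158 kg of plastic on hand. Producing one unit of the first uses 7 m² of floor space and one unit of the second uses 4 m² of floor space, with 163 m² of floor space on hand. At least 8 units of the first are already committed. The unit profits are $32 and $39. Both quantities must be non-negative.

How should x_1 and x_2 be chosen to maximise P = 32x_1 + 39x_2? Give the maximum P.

x_1 = 8, x_2 = 107/4, maximum P = 5197/4

Corner points and P = 32x_1 + 39x_2:
  (163/7, 0) → P = 5216/7
  (8, 0) → P = 256
  (8, 107/4) → P = 5197/4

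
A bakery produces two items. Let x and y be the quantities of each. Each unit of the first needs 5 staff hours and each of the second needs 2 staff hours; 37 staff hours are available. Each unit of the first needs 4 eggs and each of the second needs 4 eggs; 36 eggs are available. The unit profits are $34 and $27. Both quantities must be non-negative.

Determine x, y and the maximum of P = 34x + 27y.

x = 19/3, y = 8/3, maximum P = 862/3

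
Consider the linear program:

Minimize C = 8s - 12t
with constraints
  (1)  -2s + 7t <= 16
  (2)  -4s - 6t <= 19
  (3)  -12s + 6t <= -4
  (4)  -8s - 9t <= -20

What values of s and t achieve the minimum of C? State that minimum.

Corner points and C = 8s - 12t:
  (31/18, 25/9) → C = -176/9
  (97/4, -58/3) → C = 426
  (1, 4/3) → C = -8
The feasible region is unbounded (it extends along (3, -2), (7, 2)), but C strictly increases along every unbounded feasible direction, so there is no improving ray and the minimum is attained at a vertex.

s = 31/18, t = 25/9, minimum C = -176/9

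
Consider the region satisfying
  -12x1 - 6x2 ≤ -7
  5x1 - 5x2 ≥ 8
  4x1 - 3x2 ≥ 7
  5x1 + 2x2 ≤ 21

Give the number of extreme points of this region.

Intersecting each pair of boundary lines and keeping only the points that satisfy every inequality leaves:
  (21/20, -14/15)
  (56/3, -217/6)
  (11/5, 3/5)
  (121/35, 13/7)

4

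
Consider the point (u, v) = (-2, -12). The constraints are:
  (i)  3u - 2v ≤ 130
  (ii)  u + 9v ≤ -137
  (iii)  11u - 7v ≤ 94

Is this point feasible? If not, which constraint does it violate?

Constraint (ii): u + 9v = -110, which is not ≤ -137. All other constraints are satisfied.

not feasible — violates (ii)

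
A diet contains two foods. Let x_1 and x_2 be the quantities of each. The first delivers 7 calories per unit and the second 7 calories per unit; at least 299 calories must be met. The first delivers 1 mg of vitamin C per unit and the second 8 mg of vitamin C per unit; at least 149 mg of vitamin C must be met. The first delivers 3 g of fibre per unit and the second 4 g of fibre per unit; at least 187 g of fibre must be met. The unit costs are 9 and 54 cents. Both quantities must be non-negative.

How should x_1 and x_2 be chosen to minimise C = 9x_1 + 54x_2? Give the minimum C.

x_1 = 45, x_2 = 13, minimum C = 1107

The feasible region is unbounded (it extends along (0, 1), (1, 0)), but C strictly increases along every unbounded feasible direction, so there is no improving ray and the minimum is attained at a vertex.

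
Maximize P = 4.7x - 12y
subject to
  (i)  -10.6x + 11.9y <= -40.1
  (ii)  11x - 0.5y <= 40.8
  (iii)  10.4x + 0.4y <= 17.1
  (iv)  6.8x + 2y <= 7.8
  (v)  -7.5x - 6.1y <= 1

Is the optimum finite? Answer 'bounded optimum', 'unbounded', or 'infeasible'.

bounded optimum

Vertices and P = 4.7x - 12y:
  (8651/5106, -4750/2553) → P = 1546597/51060
  (23271/15391, -31135/15391) → P = 4829937/153910
  (777/452, -879/452) → P = 141999/4520
  (10471/6044, -13865/6044) → P = 2155937/60440
The feasible region has finitely many vertices and no improving ray; the maximum is 2155937/60440 at (10471/6044, -13865/6044).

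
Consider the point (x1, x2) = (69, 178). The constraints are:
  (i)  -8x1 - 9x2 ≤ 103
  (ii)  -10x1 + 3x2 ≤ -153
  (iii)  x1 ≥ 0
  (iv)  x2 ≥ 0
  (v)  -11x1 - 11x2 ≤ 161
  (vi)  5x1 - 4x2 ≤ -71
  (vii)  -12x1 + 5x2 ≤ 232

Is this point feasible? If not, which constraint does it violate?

feasible

(i): -2154 ≤ 103 ✓
(ii): -156 ≤ -153 ✓
(iii): 69 ≥ 0 ✓
(iv): 178 ≥ 0 ✓
(v): -2717 ≤ 161 ✓
(vi): -367 ≤ -71 ✓
(vii): 62 ≤ 232 ✓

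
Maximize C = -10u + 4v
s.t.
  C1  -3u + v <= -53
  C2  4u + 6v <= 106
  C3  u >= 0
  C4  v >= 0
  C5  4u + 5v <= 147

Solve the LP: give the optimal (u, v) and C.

u = 212/11, v = 53/11, maximum C = -1908/11

At the optimal vertex, -3u + v = -53 and 4u + 6v = 106.
Solving simultaneously gives u = 212/11, v = 53/11.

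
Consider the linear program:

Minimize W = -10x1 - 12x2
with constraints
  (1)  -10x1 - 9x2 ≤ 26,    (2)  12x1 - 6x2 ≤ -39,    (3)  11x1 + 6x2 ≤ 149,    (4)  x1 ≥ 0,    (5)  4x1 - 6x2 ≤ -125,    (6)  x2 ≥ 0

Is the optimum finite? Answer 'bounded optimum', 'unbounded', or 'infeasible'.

bounded optimum

Extreme points and W = -10x1 - 12x2:
  (0, 149/6) → W = -298
  (8/5, 219/10) → W = -1394/5
  (0, 125/6) → W = -250
The feasible region has finitely many vertices and no improving ray; the minimum is -298 at (0, 149/6).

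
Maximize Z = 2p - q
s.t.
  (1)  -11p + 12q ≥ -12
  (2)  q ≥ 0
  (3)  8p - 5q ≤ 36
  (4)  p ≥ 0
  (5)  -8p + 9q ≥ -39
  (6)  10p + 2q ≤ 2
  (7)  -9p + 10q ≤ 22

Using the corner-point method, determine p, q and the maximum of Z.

p = 1/5, q = 0, maximum Z = 2/5

Extreme points and Z = 2p - q:
  (0, 0) → Z = 0
  (1/5, 0) → Z = 2/5
  (0, 1) → Z = -1

The optimum lies where q = 0 and 10p + 2q = 2.
Solving simultaneously gives p = 1/5, q = 0.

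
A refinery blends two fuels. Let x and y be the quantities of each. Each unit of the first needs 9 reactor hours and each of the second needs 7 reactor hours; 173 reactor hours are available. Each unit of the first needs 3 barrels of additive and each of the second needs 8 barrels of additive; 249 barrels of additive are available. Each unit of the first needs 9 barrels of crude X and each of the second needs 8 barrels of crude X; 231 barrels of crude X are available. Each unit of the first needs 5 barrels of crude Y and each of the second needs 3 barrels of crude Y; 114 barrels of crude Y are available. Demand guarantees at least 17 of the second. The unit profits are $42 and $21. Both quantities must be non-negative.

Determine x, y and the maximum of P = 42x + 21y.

At the optimal vertex, 9x + 7y = 173 and y = 17.
Solving simultaneously gives x = 6, y = 17.

x = 6, y = 17, maximum P = 609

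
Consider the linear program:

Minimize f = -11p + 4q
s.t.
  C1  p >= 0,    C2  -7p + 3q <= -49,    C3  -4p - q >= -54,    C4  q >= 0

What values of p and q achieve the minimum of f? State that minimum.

p = 27/2, q = 0, minimum f = -297/2

Vertices and f = -11p + 4q:
  (211/19, 182/19) → f = -1593/19
  (7, 0) → f = -77
  (27/2, 0) → f = -297/2

At the optimal vertex, -4p - q = -54 and q = 0.
Solving simultaneously gives p = 27/2, q = 0.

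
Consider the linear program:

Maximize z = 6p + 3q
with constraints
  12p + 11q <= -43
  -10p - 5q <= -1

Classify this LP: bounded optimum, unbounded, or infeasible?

From the feasible point (113/25, -221/25), moving in the direction (11, -12) keeps every constraint satisfied while z increases without bound.

unbounded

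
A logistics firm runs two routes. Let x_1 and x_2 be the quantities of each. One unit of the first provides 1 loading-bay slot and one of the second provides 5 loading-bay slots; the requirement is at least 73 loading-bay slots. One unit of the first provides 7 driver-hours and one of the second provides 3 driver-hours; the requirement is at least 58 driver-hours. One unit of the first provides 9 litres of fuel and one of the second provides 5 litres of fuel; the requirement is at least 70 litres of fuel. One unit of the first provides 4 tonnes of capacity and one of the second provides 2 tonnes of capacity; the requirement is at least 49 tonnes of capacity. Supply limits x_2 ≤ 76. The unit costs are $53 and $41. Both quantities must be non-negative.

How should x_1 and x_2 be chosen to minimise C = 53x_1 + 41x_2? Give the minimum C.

x_1 = 11/2, x_2 = 27/2, minimum C = 845

Corner points and C = 53x_1 + 41x_2:
  (0, 49/2) → C = 2009/2
  (0, 76) → C = 3116
  (73, 0) → C = 3869
  (11/2, 27/2) → C = 845
The feasible region is unbounded (it extends along (1, 0)), but C strictly increases along every unbounded feasible direction, so there is no improving ray and the minimum is attained at a vertex.

The optimum lies where x_1 + 5x_2 = 73 and 4x_1 + 2x_2 = 49.
Solving simultaneously gives x_1 = 11/2, x_2 = 27/2.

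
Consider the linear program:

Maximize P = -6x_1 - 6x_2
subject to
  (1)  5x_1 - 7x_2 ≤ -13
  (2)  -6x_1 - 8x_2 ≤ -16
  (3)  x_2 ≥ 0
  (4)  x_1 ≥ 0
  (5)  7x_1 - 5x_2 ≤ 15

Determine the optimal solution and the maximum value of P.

The feasible region is unbounded (it extends along (0, 1), (5, 7)), but P strictly decreases along every unbounded feasible direction, so there is no improving ray and the maximum is attained at a vertex.

x_1 = 0, x_2 = 2, maximum P = -12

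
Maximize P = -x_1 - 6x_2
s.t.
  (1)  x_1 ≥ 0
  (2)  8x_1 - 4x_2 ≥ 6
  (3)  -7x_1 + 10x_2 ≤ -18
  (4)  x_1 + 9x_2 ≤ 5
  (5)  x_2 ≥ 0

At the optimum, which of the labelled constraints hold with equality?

Corner points and P = -x_1 - 6x_2:
  (212/73, 17/73) → P = -314/73
  (18/7, 0) → P = -18/7
  (5, 0) → P = -5

The maximum is at (18/7, 0). Substituting into each constraint, equality holds for (3) and (5); the remaining constraints have slack.

(3) and (5)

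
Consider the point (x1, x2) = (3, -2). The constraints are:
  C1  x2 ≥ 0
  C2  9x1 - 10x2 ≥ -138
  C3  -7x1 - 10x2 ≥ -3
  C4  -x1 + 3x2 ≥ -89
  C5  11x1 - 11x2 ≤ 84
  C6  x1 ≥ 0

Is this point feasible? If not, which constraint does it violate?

not feasible — violates C1

Constraint C1: x2 = -2, which is not ≥ 0. All other constraints are satisfied.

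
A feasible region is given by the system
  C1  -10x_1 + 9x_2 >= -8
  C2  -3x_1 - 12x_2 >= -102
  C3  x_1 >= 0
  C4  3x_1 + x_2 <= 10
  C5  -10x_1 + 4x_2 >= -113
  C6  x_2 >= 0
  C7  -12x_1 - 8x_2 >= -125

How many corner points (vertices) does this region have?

5

Of the 21 pairwise boundary intersections, those satisfying every inequality are:
  (98/37, 76/37)
  (4/5, 0)
  (0, 17/2)
  (6/11, 92/11)
  (0, 0)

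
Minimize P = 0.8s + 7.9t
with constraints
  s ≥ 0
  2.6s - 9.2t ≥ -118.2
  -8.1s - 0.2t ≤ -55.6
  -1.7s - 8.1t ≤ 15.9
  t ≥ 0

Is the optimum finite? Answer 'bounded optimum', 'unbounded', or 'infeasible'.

Feasible corners and P = 0.8s + 7.9t:
  (12197/1876, 55099/3752) → P = 4547973/37520
  (556/81, 0) → P = 2224/405
The feasible region has finitely many vertices and no improving ray; the minimum is 2224/405 at (556/81, 0).

bounded optimum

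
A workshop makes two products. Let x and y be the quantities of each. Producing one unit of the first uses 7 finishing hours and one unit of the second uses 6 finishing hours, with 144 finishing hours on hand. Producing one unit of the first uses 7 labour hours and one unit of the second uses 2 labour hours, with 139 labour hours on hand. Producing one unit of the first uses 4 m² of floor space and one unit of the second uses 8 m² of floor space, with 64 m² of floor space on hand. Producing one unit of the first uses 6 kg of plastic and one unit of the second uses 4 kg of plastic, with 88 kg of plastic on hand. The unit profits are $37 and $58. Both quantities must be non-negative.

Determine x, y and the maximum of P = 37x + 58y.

x = 14, y = 1, maximum P = 576

Extreme points and P = 37x + 58y:
  (0, 0) → P = 0
  (0, 8) → P = 464
  (44/3, 0) → P = 1628/3
  (14, 1) → P = 576

The optimum lies where 4x + 8y = 64 and 6x + 4y = 88.
Solving simultaneously gives x = 14, y = 1.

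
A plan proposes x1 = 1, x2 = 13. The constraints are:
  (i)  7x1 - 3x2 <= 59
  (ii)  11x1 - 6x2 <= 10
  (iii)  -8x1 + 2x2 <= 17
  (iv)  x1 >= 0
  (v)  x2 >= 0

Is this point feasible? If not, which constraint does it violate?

not feasible — violates (iii)

Constraint (iii): -8x1 + 2x2 = 18, which is not ≤ 17. All other constraints are satisfied.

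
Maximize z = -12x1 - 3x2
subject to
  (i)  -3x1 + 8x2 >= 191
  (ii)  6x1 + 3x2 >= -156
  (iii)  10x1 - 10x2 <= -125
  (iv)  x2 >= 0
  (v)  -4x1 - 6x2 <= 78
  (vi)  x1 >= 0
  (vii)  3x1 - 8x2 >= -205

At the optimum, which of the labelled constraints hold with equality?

Corner points and z = -12x1 - 3x2:
  (91/5, 307/10) → z = -621/2
  (0, 191/8) → z = -573/8
  (21, 67/2) → z = -705/2
  (0, 205/8) → z = -615/8

The maximum is at (0, 191/8). Substituting into each constraint, equality holds for (i) and (vi); the remaining constraints have slack.

(i) and (vi)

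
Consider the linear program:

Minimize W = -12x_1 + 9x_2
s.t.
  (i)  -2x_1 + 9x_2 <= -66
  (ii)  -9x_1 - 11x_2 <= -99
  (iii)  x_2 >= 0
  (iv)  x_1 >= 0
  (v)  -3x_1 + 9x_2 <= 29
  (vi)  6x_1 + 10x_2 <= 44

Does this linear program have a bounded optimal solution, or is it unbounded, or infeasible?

infeasible

The boundaries -2x_1 + 9x_2 = -66 and x_2 = 0 meet at (33, 0), but that point violates 6x_1 + 10x_2 ≤ 44. Every candidate vertex is excluded by some other constraint, so the feasible region is empty.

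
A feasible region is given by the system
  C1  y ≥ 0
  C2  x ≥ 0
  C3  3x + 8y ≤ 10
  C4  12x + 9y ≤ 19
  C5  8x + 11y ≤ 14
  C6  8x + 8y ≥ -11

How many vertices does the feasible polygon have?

Pairwise boundary intersections that survive every other constraint:
  (0, 0)
  (19/12, 0)
  (0, 5/4)
  (2/31, 38/31)
  (83/60, 4/15)

5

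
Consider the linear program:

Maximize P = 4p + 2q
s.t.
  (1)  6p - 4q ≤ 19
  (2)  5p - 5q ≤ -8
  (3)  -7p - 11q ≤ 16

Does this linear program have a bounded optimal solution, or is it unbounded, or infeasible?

unbounded

From the feasible point (127/10, 143/10), moving in the direction (4, 6) keeps every constraint satisfied while P increases without bound.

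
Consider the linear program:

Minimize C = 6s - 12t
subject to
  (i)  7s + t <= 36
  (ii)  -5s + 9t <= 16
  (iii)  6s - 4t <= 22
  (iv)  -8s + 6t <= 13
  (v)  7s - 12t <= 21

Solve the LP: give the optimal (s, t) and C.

s = 77/17, t = 73/17, minimum C = -414/17

Vertices and C = 6s - 12t:
  (77/17, 73/17) → C = -414/17
  (83/17, 31/17) → C = 126/17
  (-1/2, 3/2) → C = -21
  (45/11, 7/11) → C = 186/11
  (-47/9, -259/54) → C = 236/9

At the optimal vertex, 7s + t = 36 and -5s + 9t = 16.
Solving simultaneously gives s = 77/17, t = 73/17.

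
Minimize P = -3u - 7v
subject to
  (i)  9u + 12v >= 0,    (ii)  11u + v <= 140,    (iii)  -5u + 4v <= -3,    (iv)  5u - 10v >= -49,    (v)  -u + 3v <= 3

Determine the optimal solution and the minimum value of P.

Extreme points and P = -3u - 7v:
  (560/41, -420/41) → P = 1260/41
  (3/8, -9/32) → P = 27/32
  (417/34, 173/34) → P = -1231/17
  (21/11, 18/11) → P = -189/11

The optimum lies where 11u + v = 140 and -u + 3v = 3.
Solving simultaneously gives u = 417/34, v = 173/34.

u = 417/34, v = 173/34, minimum P = -1231/17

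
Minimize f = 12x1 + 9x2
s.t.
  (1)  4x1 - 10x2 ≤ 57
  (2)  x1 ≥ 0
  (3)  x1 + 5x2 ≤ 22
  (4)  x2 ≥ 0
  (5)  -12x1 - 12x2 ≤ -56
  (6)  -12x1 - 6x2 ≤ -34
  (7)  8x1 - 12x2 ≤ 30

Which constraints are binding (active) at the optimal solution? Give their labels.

(5) and (6)

Extreme points and f = 12x1 + 9x2:
  (19/27, 115/27) → f = 421/9
  (207/26, 73/26) → f = 3141/26
  (1, 11/3) → f = 45
  (43/10, 11/30) → f = 549/10

The minimum is at (1, 11/3). Substituting into each constraint, equality holds for (5) and (6); the remaining constraints have slack.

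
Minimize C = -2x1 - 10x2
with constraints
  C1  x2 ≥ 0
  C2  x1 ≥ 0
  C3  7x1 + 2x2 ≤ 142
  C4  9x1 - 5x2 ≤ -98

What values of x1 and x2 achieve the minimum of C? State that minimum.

x1 = 0, x2 = 71, minimum C = -710

Extreme points and C = -2x1 - 10x2:
  (0, 71) → C = -710
  (0, 98/5) → C = -196
  (514/53, 1964/53) → C = -20668/53

The binding constraints are x1 = 0 and 7x1 + 2x2 = 142.
Solving simultaneously gives x1 = 0, x2 = 71.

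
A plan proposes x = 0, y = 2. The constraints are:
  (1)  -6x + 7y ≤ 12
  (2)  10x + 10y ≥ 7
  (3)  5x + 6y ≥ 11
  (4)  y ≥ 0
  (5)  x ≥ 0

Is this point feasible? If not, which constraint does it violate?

Constraint (1): -6x + 7y = 14, which is not ≤ 12. All other constraints are satisfied.

not feasible — violates (1)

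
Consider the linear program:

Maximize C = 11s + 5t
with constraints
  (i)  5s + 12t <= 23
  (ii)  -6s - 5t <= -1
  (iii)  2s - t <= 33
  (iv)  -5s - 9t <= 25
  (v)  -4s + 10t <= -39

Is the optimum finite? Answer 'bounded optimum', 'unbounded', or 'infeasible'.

Vertices and C = 11s + 5t:
  (419/29, -119/29) → C = 4014/29
  (349/49, -103/98) → C = 7163/98
  (134/29, -155/29) → C = 699/29
  (41/16, -23/8) → C = 221/16
  (272/23, -215/23) → C = 1917/23
The feasible region has finitely many vertices and no improving ray; the maximum is 4014/29 at (419/29, -119/29).

bounded optimum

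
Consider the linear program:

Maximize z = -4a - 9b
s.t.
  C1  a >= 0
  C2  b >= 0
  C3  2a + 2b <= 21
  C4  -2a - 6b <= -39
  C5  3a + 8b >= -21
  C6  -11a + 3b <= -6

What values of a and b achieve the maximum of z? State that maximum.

a = 17/8, b = 139/24, maximum z = -485/8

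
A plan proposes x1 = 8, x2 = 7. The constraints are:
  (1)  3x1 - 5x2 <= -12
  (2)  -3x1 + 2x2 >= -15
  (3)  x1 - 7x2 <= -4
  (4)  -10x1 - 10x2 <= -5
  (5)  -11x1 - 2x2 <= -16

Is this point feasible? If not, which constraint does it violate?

not feasible — violates (1)

Constraint (1): 3x1 - 5x2 = -11, which is not ≤ -12. All other constraints are satisfied.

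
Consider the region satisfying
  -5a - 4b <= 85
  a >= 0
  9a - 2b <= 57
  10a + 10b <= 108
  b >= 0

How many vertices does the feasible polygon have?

The feasible vertices (each the meet of two boundaries and inside every other half-plane) are:
  (0, 54/5)
  (0, 0)
  (393/55, 201/55)
  (19/3, 0)

4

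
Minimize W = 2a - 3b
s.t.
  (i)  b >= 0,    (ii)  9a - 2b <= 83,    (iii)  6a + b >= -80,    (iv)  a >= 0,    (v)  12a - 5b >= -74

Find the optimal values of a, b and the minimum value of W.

a = 563/21, b = 554/7, minimum W = -3860/21

At the optimal vertex, 9a - 2b = 83 and 12a - 5b = -74.
Solving simultaneously gives a = 563/21, b = 554/7.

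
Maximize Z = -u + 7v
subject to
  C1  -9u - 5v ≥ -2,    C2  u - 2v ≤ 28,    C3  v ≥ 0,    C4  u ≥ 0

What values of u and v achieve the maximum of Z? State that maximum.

u = 0, v = 2/5, maximum Z = 14/5

Extreme points and Z = -u + 7v:
  (2/9, 0) → Z = -2/9
  (0, 2/5) → Z = 14/5
  (0, 0) → Z = 0

At the optimal vertex, -9u - 5v = -2 and u = 0.
Solving simultaneously gives u = 0, v = 2/5.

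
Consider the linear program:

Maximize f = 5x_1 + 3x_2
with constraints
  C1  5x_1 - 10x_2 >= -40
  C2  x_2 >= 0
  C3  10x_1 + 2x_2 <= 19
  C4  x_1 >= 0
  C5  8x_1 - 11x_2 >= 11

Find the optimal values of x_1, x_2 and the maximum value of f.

x_1 = 11/6, x_2 = 1/3, maximum f = 61/6

Vertices and f = 5x_1 + 3x_2:
  (19/10, 0) → f = 19/2
  (11/8, 0) → f = 55/8
  (11/6, 1/3) → f = 61/6

The binding constraints are 10x_1 + 2x_2 = 19 and 8x_1 - 11x_2 = 11.
Solving simultaneously gives x_1 = 11/6, x_2 = 1/3.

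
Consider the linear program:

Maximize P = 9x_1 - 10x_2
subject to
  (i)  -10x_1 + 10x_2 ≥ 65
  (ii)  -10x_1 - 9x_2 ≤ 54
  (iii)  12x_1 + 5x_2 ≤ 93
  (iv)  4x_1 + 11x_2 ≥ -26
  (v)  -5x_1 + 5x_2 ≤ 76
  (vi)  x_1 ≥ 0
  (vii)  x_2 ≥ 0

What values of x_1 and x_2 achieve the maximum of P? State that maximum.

x_1 = 0, x_2 = 13/2, maximum P = -65

Vertices and P = 9x_1 - 10x_2:
  (121/34, 171/17) → P = -2331/34
  (0, 13/2) → P = -65
  (1, 81/5) → P = -153
  (0, 76/5) → P = -152

At the optimal vertex, -10x_1 + 10x_2 = 65 and x_1 = 0.
Solving simultaneously gives x_1 = 0, x_2 = 13/2.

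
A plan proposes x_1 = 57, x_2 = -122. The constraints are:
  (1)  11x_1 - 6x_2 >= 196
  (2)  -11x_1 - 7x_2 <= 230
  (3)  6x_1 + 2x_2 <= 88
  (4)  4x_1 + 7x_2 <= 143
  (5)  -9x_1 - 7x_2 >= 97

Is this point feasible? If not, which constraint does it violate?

Constraint (3): 6x_1 + 2x_2 = 98, which is not ≤ 88. All other constraints are satisfied.

not feasible — violates (3)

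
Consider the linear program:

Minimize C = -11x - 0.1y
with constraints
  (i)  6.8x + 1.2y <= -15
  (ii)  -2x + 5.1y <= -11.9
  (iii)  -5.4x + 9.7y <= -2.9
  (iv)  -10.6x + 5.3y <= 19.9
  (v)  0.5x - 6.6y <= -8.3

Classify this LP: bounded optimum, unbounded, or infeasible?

The boundaries 6.8x + 1.2y = -15 and -2x + 5.1y = -11.9 meet at (-1037/618, -2773/927), but that point violates 0.5x - 6.6y ≤ -8.3. Every candidate vertex is excluded by some other constraint, so the feasible region is empty.

infeasible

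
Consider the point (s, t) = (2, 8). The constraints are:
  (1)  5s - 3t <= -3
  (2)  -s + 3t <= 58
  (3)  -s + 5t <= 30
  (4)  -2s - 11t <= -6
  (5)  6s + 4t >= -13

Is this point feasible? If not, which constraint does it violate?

not feasible — violates (3)

Constraint (3): -s + 5t = 38, which is not ≤ 30. All other constraints are satisfied.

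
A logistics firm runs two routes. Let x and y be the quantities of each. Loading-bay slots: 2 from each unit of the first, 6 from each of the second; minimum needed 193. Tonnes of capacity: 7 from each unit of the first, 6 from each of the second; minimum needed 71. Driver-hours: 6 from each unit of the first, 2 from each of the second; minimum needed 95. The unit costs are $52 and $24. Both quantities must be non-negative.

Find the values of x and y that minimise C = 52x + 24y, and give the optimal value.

Feasible corners and C = 52x + 24y:
  (0, 95/2) → C = 1140
  (193/2, 0) → C = 5018
  (23/4, 121/4) → C = 1025
The feasible region is unbounded (it extends along (0, 1), (1, 0)), but C strictly increases along every unbounded feasible direction, so there is no improving ray and the minimum is attained at a vertex.

x = 23/4, y = 121/4, minimum C = 1025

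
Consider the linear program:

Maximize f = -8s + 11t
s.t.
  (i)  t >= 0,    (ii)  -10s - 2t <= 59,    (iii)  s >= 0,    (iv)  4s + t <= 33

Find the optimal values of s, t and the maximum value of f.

s = 0, t = 33, maximum f = 363

Extreme points and f = -8s + 11t:
  (0, 0) → f = 0
  (33/4, 0) → f = -66
  (0, 33) → f = 363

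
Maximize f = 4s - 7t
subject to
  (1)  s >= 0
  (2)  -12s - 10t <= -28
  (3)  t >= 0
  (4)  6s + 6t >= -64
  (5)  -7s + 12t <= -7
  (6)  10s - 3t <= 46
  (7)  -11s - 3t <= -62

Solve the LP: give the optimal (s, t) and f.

s = 36/7, t = 38/21, maximum f = 166/21

Extreme points and f = 4s - 7t:
  (59/11, 28/11) → f = 40/11
  (5, 7/3) → f = 11/3
  (36/7, 38/21) → f = 166/21

At the optimal vertex, 10s - 3t = 46 and -11s - 3t = -62.
Solving simultaneously gives s = 36/7, t = 38/21.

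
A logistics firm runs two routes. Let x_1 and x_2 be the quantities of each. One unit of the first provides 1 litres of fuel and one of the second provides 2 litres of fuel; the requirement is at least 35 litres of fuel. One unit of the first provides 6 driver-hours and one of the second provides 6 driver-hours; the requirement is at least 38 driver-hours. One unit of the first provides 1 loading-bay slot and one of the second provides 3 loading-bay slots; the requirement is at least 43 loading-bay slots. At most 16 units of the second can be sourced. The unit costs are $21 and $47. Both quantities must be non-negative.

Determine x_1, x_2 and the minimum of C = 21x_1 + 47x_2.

x_1 = 19, x_2 = 8, minimum C = 775

Corner points and C = 21x_1 + 47x_2:
  (43, 0) → C = 903
  (19, 8) → C = 775
  (3, 16) → C = 815
The feasible region is unbounded (it extends along (1, 0)), but C strictly increases along every unbounded feasible direction, so there is no improving ray and the minimum is attained at a vertex.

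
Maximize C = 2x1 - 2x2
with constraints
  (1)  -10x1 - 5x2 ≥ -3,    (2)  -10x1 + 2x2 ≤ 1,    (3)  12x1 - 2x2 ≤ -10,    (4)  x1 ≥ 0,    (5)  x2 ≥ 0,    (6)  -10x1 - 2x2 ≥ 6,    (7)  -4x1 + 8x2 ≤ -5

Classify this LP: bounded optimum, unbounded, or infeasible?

The boundaries -10x1 - 2x2 = 6 and -4x1 + 8x2 = -5 meet at (-19/44, -37/44), but that point violates -10x1 + 2x2 ≤ 1. Every candidate vertex is excluded by some other constraint, so the feasible region is empty.

infeasible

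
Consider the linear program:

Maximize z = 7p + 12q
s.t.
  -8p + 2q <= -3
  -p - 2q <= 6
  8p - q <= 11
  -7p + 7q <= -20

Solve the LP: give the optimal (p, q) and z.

p = 57/49, q = -83/49, maximum z = -597/49

Vertices and z = 7p + 12q:
  (16/17, -59/17) → z = -596/17
  (-2/21, -62/21) → z = -758/21
  (57/49, -83/49) → z = -597/49

The optimum lies where 8p - q = 11 and -7p + 7q = -20.
Solving simultaneously gives p = 57/49, q = -83/49.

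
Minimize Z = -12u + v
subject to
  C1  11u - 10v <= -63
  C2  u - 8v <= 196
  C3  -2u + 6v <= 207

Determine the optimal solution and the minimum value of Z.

The binding constraints are 11u - 10v = -63 and -2u + 6v = 207.
Solving simultaneously gives u = 846/23, v = 2151/46.

u = 846/23, v = 2151/46, minimum Z = -18153/46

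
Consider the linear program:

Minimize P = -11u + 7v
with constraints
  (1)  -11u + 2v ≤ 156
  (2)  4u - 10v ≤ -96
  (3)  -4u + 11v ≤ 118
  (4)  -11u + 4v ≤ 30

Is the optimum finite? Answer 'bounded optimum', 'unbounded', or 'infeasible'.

Extreme points and P = -11u + 7v:
  (31, 22) → P = -187
  (42/47, 468/47) → P = 2814/47
  (142/105, 1178/105) → P = 2228/35
The feasible region has finitely many vertices and no improving ray; the minimum is -187 at (31, 22).

bounded optimum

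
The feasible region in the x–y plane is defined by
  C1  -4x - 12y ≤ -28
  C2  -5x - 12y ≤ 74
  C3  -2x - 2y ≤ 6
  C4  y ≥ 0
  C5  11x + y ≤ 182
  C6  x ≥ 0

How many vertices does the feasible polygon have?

4

Pairwise boundary intersections that survive every other constraint:
  (7, 0)
  (0, 7/3)
  (182/11, 0)
  (0, 182)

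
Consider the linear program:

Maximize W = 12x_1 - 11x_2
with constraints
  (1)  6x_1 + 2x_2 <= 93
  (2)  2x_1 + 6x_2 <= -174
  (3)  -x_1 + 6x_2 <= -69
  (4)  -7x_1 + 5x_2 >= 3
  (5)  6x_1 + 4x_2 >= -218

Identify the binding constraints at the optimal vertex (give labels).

(4) and (5)

Vertices and W = 12x_1 - 11x_2:
  (-222/13, -303/13) → W = 669/13
  (-153/7, -152/7) → W = -164/7
  (-19, -26) → W = 58

The maximum is at (-19, -26). Substituting into each constraint, equality holds for (4) and (5); the remaining constraints have slack.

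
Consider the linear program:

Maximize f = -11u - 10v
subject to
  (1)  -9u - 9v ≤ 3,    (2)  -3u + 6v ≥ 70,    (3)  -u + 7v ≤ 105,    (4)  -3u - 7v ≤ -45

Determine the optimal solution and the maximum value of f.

Feasible corners and f = -11u - 10v:
  (-161/12, 157/12) → f = 67/4
  (-71/6, 23/2) → f = 91/6
  (28/3, 49/3) → f = -266
  (-220/39, 115/13) → f = -1030/39

The binding constraints are -9u - 9v = 3 and -u + 7v = 105.
Solving simultaneously gives u = -161/12, v = 157/12.

u = -161/12, v = 157/12, maximum f = 67/4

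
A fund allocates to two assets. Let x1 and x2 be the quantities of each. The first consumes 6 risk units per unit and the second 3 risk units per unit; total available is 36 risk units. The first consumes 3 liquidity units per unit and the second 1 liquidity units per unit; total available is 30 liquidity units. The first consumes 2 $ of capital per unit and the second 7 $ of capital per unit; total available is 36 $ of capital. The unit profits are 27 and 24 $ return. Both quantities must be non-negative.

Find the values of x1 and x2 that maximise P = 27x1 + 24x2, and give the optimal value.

x1 = 4, x2 = 4, maximum P = 204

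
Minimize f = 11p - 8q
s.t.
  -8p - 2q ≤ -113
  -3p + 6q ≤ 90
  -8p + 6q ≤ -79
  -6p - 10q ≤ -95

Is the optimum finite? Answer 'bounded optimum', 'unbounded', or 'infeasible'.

bounded optimum

Vertices and f = 11p - 8q:
  (209/16, 17/4) → f = 1755/16
  (235/17, 41/34) → f = 2421/17
  (169/5, 319/10) → f = 583/5
The feasible region has finitely many vertices and no improving ray; the minimum is 1755/16 at (209/16, 17/4).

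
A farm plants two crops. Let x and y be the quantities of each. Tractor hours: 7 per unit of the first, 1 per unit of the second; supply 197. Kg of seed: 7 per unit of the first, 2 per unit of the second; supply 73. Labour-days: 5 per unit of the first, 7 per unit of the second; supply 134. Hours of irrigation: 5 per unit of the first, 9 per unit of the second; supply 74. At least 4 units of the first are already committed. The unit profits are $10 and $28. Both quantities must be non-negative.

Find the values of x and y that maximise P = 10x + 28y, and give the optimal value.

Corner points and P = 10x + 28y:
  (73/7, 0) → P = 730/7
  (4, 0) → P = 40
  (509/53, 153/53) → P = 9374/53
  (4, 6) → P = 208

At the optimal vertex, 5x + 9y = 74 and x = 4.
Solving simultaneously gives x = 4, y = 6.

x = 4, y = 6, maximum P = 208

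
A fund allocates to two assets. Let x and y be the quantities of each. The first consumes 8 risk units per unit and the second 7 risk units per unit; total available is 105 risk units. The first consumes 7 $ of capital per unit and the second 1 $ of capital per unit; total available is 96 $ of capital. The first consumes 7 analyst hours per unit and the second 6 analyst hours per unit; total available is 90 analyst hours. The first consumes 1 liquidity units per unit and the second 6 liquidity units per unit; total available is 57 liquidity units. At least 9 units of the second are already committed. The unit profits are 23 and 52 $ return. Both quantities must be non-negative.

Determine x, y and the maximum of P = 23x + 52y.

Extreme points and P = 23x + 52y:
  (0, 19/2) → P = 494
  (0, 9) → P = 468
  (3, 9) → P = 537

At the optimal vertex, x + 6y = 57 and y = 9.
Solving simultaneously gives x = 3, y = 9.

x = 3, y = 9, maximum P = 537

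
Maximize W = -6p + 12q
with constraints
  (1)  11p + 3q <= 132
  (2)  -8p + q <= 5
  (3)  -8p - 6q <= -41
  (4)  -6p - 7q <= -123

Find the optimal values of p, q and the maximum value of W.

Feasible corners and W = -6p + 12q:
  (117/35, 1111/35) → W = 2526/7
  (555/59, 561/59) → W = 3402/59
  (44/31, 507/31) → W = 5820/31

p = 117/35, q = 1111/35, maximum W = 2526/7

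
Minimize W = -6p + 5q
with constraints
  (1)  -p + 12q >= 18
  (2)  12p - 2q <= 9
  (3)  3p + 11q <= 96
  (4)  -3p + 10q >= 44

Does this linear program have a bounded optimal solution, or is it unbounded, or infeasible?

Corner points and W = -6p + 5q:
  (-174/13, 5/13) → W = 1069/13
  (97/46, 375/46) → W = 1293/46
  (89/57, 185/38) → W = 569/38
The feasible region has finitely many vertices and no improving ray; the minimum is 569/38 at (89/57, 185/38).

bounded optimum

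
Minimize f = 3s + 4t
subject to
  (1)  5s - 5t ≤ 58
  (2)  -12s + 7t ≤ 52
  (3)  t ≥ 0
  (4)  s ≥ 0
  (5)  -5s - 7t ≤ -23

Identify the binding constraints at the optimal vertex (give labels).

(4) and (5)

Extreme points and f = 3s + 4t:
  (58/5, 0) → f = 174/5
  (0, 52/7) → f = 208/7
  (23/5, 0) → f = 69/5
  (0, 23/7) → f = 92/7
The feasible region is unbounded (it extends along (1, 1), (7, 12)), but f strictly increases along every unbounded feasible direction, so there is no improving ray and the minimum is attained at a vertex.

The minimum is at (0, 23/7). Substituting into each constraint, equality holds for (4) and (5); the remaining constraints have slack.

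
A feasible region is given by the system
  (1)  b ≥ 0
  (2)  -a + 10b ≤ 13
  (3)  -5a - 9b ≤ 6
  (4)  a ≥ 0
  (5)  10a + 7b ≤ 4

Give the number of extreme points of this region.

3

Pairwise boundary intersections that survive every other constraint:
  (0, 0)
  (2/5, 0)
  (0, 4/7)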